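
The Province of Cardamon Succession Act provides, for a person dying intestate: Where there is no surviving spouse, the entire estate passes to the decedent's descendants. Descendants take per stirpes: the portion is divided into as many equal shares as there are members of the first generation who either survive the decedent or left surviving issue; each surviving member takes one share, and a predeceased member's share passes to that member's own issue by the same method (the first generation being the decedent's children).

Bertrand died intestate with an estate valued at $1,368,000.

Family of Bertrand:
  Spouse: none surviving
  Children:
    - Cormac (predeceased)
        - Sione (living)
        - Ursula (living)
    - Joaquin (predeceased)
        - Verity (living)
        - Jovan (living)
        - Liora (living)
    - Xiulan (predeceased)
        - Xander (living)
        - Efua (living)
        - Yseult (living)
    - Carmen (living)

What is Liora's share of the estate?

The entire $1,368,000 passes to the descendants.
That amount ($1,368,000) is divided into 4 shares of $342,000: Carmen takes $342,000; Cormac's $342,000 share passes to Cormac's issue; Joaquin's $342,000 share passes to Joaquin's issue; Xiulan's $342,000 share passes to Xiulan's issue.
Cormac's share ($342,000) is divided into 2 shares of $171,000: Sione and Ursula each take $171,000.
Joaquin's share ($342,000) is divided into 3 shares of $114,000: Verity, Jovan, and Liora each take $114,000.
Xiulan's share ($342,000) is divided into 3 shares of $114,000: Xander, Efua, and Yseult each take $114,000.

Liora receives $114,000.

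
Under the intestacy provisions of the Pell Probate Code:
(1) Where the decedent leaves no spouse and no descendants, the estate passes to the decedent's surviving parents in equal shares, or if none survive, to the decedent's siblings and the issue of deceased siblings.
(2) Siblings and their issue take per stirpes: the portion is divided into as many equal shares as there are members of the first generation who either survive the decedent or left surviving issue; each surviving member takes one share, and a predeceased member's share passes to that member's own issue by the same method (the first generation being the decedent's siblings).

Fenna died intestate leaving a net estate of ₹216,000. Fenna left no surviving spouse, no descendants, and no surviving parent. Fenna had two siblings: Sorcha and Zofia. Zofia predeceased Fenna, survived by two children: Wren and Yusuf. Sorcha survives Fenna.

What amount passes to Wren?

Wren receives ₹54,000.

The entire ₹216,000 passes to the siblings and their issue.
That amount (₹216,000) is divided into 2 shares of ₹108,000: Sorcha takes ₹108,000; Zofia's ₹108,000 share passes to Zofia's issue.
Zofia's share (₹108,000) is divided into 2 shares of ₹54,000: Wren and Yusuf each take ₹54,000.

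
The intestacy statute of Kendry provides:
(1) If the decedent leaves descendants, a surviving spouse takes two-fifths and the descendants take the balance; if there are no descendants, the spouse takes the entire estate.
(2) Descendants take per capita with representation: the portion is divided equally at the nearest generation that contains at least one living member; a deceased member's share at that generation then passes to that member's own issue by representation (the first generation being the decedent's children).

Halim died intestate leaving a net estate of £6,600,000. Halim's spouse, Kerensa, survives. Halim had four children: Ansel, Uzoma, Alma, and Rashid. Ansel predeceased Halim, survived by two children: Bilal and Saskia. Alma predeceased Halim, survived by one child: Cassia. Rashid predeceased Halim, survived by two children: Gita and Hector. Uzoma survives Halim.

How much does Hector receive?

Kerensa takes two-fifths of £6,600,000 = £2,640,000. The remaining £3,960,000 passes to the descendants.
The descendants' portion (£3,960,000) is divided into 4 shares of £990,000: Uzoma takes £990,000; Ansel's £990,000 share passes to Ansel's issue; Alma's £990,000 share passes to Alma's issue; Rashid's £990,000 share passes to Rashid's issue.
Ansel's share (£990,000) is divided into 2 shares of £495,000: Bilal and Saskia each take £495,000.
Alma's share (£990,000) passes entirely to Cassia.
Rashid's share (£990,000) is divided into 2 shares of £495,000: Gita and Hector each take £495,000.

Hector receives £495,000.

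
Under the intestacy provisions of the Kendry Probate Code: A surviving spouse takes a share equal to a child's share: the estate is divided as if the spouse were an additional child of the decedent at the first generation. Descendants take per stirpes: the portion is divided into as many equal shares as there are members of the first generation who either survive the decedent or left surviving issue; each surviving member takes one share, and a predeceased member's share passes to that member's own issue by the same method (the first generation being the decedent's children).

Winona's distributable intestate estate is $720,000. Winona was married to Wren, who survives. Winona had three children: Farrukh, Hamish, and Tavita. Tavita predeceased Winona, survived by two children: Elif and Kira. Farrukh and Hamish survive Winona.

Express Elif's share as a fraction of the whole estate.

Elif receives 1/8 of the estate.

The spouse counts as an additional share at the children's level, so there are 4 primary shares of $180,000. Wren takes one such share ($180,000).
The children's combined portion ($540,000) is divided into 3 shares of $180,000: Farrukh and Hamish each take $180,000; Tavita's $180,000 share passes to Tavita's issue.
Tavita's share ($180,000) is divided into 2 shares of $90,000: Elif and Kira each take $90,000.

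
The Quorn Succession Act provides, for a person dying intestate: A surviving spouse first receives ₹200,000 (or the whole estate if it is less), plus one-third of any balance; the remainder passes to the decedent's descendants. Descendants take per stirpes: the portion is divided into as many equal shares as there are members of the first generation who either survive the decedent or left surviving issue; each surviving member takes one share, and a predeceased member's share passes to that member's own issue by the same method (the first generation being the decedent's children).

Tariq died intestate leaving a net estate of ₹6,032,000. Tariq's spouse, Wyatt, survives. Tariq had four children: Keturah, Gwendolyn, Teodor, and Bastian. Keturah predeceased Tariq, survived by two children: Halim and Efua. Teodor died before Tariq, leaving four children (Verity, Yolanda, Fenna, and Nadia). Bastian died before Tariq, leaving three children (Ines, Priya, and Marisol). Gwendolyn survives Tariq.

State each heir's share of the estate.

Wyatt first takes ₹200,000, leaving a balance of ₹5,832,000. Wyatt then takes one-third of the balance (₹1,944,000), for a total of ₹2,144,000. The remaining ₹3,888,000 passes to the descendants.
The descendants' portion (₹3,888,000) is divided into 4 shares of ₹972,000: Gwendolyn takes ₹972,000; Keturah's ₹972,000 share passes to Keturah's issue; Teodor's ₹972,000 share passes to Teodor's issue; Bastian's ₹972,000 share passes to Bastian's issue.
Keturah's share (₹972,000) is divided into 2 shares of ₹486,000: Halim and Efua each take ₹486,000.
Teodor's share (₹972,000) is divided into 4 shares of ₹243,000: Verity, Yolanda, Fenna, and Nadia each take ₹243,000.
Bastian's share (₹972,000) is divided into 3 shares of ₹324,000: Ines, Priya, and Marisol each take ₹324,000.

Wyatt: ₹2,144,000; Halim: ₹486,000; Efua: ₹486,000; Gwendolyn: ₹972,000; Verity: ₹243,000; Yolanda: ₹243,000; Fenna: ₹243,000; Nadia: ₹243,000; Ines: ₹324,000; Priya: ₹324,000; Marisol: ₹324,000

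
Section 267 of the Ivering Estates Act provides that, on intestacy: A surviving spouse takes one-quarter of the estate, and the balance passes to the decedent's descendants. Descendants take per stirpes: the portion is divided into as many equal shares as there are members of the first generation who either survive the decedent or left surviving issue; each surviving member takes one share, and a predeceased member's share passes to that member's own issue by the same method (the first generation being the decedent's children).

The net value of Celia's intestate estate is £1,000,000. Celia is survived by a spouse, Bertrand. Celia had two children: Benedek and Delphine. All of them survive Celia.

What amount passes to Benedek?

Benedek receives £375,000.

Bertrand takes one-quarter of £1,000,000 = £250,000. The remaining £750,000 passes to the descendants.
The descendants' portion (£750,000) is divided into 2 shares of £375,000: Benedek and Delphine each take £375,000.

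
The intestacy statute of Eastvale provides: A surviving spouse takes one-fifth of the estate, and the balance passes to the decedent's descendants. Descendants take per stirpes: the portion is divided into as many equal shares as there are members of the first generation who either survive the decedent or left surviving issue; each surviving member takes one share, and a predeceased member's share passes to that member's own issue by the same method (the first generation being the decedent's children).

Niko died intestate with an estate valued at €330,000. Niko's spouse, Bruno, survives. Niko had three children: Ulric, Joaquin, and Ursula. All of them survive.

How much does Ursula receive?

Ursula receives €88,000.

Bruno takes one-fifth of €330,000 = €66,000. The remaining €264,000 passes to the descendants.
The descendants' portion (€264,000) is divided into 3 shares of €88,000: Ulric, Joaquin, and Ursula each take €88,000.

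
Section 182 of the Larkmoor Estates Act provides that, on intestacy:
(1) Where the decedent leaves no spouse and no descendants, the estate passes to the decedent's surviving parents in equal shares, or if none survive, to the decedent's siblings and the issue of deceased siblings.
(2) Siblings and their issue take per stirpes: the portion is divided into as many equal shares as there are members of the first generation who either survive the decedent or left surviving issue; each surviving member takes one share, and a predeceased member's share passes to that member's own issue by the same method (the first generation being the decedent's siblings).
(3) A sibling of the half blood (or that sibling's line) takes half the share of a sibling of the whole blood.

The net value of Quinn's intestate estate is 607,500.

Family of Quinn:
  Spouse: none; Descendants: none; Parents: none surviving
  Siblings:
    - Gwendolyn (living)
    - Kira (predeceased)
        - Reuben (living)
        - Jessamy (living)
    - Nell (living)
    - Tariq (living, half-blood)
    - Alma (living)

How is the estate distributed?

The entire 607,500 passes to the siblings and their issue.
Counting each half-blood sibling's line as half a unit, there are 9/2 units in 607,500, so one unit is 135,000. Whole-blood lines (Gwendolyn, Kira, Nell, and Alma) take 135,000 each; half-blood lines (Tariq) take 67,500 each.
Kira's share (135,000) is divided into 2 shares of 67,500: Reuben and Jessamy each take 67,500.

Gwendolyn: 135,000; Reuben: 67,500; Jessamy: 67,500; Nell: 135,000; Tariq: 67,500; Alma: 135,000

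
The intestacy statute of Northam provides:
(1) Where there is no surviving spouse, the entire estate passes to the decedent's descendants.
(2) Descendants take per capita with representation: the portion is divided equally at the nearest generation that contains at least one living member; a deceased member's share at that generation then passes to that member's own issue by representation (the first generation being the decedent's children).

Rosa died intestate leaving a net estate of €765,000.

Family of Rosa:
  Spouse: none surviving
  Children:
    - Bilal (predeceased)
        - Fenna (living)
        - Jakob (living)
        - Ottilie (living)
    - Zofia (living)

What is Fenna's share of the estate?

Fenna receives €127,500.

The entire €765,000 passes to the descendants.
That amount (€765,000) is divided into 2 shares of €382,500: Zofia takes €382,500; Bilal's €382,500 share passes to Bilal's issue.
Bilal's share (€382,500) is divided into 3 shares of €127,500: Fenna, Jakob, and Ottilie each take €127,500.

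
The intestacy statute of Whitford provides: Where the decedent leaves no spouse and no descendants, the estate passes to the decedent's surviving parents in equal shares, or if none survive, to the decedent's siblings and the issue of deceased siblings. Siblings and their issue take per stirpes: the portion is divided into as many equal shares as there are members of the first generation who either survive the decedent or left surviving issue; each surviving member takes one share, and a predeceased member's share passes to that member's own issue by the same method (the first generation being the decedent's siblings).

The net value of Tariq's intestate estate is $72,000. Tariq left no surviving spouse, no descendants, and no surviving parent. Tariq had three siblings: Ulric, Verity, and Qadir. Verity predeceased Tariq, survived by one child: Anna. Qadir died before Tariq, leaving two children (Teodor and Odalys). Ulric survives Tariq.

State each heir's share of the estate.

The entire $72,000 passes to the siblings and their issue.
That amount ($72,000) is divided into 3 shares of $24,000: Ulric takes $24,000; Verity's $24,000 share passes to Verity's issue; Qadir's $24,000 share passes to Qadir's issue.
Verity's share ($24,000) passes entirely to Anna.
Qadir's share ($24,000) is divided into 2 shares of $12,000: Teodor and Odalys each take $12,000.

Ulric: $24,000; Anna: $24,000; Teodor: $12,000; Odalys: $12,000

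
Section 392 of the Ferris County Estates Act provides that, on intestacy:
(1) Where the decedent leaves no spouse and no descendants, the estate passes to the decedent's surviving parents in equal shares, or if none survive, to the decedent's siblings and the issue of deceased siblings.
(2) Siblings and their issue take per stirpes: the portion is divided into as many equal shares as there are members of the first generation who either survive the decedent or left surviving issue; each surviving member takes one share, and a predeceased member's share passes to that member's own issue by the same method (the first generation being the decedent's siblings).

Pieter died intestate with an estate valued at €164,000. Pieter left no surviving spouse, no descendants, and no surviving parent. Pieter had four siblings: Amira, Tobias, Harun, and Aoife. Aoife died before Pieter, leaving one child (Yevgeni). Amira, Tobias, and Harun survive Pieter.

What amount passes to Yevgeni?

The entire €164,000 passes to the siblings and their issue.
That amount (€164,000) is divided into 4 shares of €41,000: Amira, Tobias, and Harun each take €41,000; Aoife's €41,000 share passes to Aoife's issue.
Aoife's share (€41,000) passes entirely to Yevgeni.

Yevgeni receives €41,000.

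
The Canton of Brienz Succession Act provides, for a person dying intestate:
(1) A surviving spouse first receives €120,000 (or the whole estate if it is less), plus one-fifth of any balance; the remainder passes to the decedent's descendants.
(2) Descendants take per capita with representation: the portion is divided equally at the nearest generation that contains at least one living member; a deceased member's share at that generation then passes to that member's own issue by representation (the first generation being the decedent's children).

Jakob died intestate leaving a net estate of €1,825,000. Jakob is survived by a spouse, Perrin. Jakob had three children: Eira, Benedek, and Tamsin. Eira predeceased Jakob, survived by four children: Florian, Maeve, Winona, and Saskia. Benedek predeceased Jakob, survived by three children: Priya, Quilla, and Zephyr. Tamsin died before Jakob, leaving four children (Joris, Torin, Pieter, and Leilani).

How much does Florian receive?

Perrin first takes €120,000, leaving a balance of €1,705,000. Perrin then takes one-fifth of the balance (€341,000), for a total of €461,000. The remaining €1,364,000 passes to the descendants.
No child survives, so the initial division is made at the grandchildren's generation.
The descendants' portion (€1,364,000) is divided into 11 shares of €124,000: Florian, Maeve, Winona, Saskia, Priya, Quilla, Zephyr, Joris, Torin, Pieter, and Leilani each take €124,000.

Florian receives €124,000.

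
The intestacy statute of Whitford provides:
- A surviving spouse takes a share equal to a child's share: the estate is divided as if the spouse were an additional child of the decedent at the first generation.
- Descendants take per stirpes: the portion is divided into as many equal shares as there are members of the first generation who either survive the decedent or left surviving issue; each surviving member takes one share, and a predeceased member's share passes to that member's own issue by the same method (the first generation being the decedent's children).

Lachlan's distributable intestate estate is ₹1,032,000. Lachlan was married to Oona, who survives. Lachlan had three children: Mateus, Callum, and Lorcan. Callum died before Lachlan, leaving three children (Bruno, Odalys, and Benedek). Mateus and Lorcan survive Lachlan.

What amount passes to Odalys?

Odalys receives ₹86,000.

The spouse counts as an additional share at the children's level, so there are 4 primary shares of ₹258,000. Oona takes one such share (₹258,000).
The children's combined portion (₹774,000) is divided into 3 shares of ₹258,000: Mateus and Lorcan each take ₹258,000; Callum's ₹258,000 share passes to Callum's issue.
Callum's share (₹258,000) is divided into 3 shares of ₹86,000: Bruno, Odalys, and Benedek each take ₹86,000.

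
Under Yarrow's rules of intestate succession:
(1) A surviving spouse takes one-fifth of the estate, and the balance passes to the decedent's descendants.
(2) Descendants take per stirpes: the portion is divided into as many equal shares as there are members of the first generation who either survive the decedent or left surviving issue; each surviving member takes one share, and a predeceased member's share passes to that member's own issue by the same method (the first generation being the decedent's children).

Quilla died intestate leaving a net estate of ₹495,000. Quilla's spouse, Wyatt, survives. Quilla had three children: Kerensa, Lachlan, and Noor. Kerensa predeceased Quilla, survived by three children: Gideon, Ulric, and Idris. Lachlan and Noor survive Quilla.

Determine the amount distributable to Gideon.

Gideon receives ₹44,000.

Wyatt takes one-fifth of ₹495,000 = ₹99,000. The remaining ₹396,000 passes to the descendants.
The descendants' portion (₹396,000) is divided into 3 shares of ₹132,000: Lachlan and Noor each take ₹132,000; Kerensa's ₹132,000 share passes to Kerensa's issue.
Kerensa's share (₹132,000) is divided into 3 shares of ₹44,000: Gideon, Ulric, and Idris each take ₹44,000.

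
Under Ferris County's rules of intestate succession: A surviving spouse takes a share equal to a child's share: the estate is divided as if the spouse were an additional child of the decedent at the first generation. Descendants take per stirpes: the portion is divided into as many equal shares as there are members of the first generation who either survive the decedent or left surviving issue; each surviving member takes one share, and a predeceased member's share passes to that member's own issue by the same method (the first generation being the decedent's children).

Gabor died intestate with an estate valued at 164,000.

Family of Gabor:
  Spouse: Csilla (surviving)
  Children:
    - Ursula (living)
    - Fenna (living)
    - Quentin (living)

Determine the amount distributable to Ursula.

Ursula receives 41,000.

The spouse counts as an additional share at the children's level, so there are 4 primary shares of 41,000. Csilla takes one such share (41,000).
The children's combined portion (123,000) is divided into 3 shares of 41,000: Ursula, Fenna, and Quentin each take 41,000.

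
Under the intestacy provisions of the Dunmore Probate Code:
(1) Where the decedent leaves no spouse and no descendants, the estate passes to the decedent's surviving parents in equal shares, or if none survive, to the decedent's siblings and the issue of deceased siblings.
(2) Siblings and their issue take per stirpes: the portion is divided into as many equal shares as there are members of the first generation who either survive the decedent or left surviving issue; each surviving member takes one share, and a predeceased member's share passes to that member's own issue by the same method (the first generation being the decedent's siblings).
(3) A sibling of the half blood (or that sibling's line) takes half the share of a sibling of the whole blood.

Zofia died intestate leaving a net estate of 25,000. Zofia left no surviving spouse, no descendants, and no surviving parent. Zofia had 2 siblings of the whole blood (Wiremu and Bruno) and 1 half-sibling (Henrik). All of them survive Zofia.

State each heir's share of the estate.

The entire 25,000 passes to the siblings and their issue.
Counting each half-blood sibling's line as half a unit, there are 5/2 units in 25,000, so one unit is 10,000. Whole-blood lines (Wiremu and Bruno) take 10,000 each; half-blood lines (Henrik) take 5,000 each.

Wiremu: 10,000; Henrik: 5,000; Bruno: 10,000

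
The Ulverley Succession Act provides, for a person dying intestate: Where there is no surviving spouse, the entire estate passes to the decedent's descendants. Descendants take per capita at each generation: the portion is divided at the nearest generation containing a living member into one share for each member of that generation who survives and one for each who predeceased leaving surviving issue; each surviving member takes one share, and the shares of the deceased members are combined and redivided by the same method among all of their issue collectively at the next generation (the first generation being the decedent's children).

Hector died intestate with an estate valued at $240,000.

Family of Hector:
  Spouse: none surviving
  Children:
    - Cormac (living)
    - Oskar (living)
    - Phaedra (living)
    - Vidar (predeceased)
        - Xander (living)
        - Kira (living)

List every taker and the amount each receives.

Cormac: $60,000; Oskar: $60,000; Phaedra: $60,000; Xander: $30,000; Kira: $30,000

The entire $240,000 passes to the descendants.
That amount ($240,000) is divided at the children's generation into 4 shares of $60,000. Cormac, Oskar, and Phaedra each take $60,000. The remaining share for the deceased Vidar ($60,000) is carried to the next generation.
That pool ($60,000) is divided at the grandchildren's generation equally among Xander and Kira: $30,000 each.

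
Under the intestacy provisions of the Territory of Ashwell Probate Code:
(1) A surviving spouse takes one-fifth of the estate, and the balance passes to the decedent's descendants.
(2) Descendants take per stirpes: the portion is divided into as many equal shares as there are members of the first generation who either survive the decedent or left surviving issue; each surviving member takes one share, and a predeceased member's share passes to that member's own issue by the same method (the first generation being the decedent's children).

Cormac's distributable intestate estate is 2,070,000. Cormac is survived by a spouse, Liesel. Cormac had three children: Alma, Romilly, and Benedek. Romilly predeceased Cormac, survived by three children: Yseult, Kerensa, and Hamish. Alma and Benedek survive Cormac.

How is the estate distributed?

Liesel takes one-fifth of 2,070,000 = 414,000. The remaining 1,656,000 passes to the descendants.
The descendants' portion (1,656,000) is divided into 3 shares of 552,000: Alma and Benedek each take 552,000; Romilly's 552,000 share passes to Romilly's issue.
Romilly's share (552,000) is divided into 3 shares of 184,000: Yseult, Kerensa, and Hamish each take 184,000.

Liesel: 414,000; Alma: 552,000; Yseult: 184,000; Kerensa: 184,000; Hamish: 184,000; Benedek: 552,000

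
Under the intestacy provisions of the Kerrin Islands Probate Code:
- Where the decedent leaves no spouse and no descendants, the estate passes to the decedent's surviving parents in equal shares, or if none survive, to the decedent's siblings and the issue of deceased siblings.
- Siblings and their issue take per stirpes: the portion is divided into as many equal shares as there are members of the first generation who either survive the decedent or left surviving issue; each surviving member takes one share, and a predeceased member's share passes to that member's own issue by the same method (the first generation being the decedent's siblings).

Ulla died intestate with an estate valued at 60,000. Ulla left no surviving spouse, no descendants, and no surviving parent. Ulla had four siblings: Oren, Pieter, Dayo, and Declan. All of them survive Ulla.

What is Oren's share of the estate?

Oren receives 15,000.

The entire 60,000 passes to the siblings and their issue.
That amount (60,000) is divided into 4 shares of 15,000: Oren, Pieter, Dayo, and Declan each take 15,000.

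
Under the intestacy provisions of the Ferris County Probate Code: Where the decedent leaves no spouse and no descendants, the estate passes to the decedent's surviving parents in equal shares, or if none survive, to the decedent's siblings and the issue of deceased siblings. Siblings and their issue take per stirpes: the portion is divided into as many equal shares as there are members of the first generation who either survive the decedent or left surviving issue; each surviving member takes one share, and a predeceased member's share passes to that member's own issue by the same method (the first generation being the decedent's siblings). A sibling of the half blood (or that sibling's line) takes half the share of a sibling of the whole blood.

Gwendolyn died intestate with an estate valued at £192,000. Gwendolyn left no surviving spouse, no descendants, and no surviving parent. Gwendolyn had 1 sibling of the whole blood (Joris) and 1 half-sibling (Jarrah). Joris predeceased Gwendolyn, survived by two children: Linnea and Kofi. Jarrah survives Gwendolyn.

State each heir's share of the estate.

The entire £192,000 passes to the siblings and their issue.
Counting each half-blood sibling's line as half a unit, there are 3/2 units in £192,000, so one unit is £128,000. Whole-blood lines (Joris) take £128,000 each; half-blood lines (Jarrah) take £64,000 each.
Joris's share (£128,000) is divided into 2 shares of £64,000: Linnea and Kofi each take £64,000.

Jarrah: £64,000; Linnea: £64,000; Kofi: £64,000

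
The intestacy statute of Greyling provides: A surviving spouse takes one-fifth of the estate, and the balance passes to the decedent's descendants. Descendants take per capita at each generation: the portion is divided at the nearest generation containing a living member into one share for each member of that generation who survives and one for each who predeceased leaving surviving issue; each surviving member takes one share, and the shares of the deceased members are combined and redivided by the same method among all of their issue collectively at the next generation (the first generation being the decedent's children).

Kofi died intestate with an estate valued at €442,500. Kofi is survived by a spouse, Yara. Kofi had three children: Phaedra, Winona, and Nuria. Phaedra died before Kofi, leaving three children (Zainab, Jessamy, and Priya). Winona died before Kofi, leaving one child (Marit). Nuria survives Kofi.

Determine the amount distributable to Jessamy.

Yara takes one-fifth of €442,500 = €88,500. The remaining €354,000 passes to the descendants.
The descendants' portion (€354,000) is divided at the children's generation into 3 shares of €118,000. Nuria takes €118,000. The 2 shares of the deceased (Phaedra and Winona) are combined into a pool of €236,000.
That pool (€236,000) is divided at the grandchildren's generation equally among Zainab, Jessamy, Priya, and Marit: €59,000 each.

Jessamy receives €59,000.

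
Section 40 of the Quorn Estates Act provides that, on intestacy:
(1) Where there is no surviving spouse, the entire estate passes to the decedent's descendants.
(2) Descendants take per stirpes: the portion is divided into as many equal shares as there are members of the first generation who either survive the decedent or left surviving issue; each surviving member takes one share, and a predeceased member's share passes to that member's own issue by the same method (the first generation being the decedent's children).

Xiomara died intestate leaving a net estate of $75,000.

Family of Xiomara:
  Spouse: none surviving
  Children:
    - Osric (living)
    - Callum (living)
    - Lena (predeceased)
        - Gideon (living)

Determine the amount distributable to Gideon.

Gideon receives $25,000.

The entire $75,000 passes to the descendants.
That amount ($75,000) is divided into 3 shares of $25,000: Osric and Callum each take $25,000; Lena's $25,000 share passes to Lena's issue.
Lena's share ($25,000) passes entirely to Gideon.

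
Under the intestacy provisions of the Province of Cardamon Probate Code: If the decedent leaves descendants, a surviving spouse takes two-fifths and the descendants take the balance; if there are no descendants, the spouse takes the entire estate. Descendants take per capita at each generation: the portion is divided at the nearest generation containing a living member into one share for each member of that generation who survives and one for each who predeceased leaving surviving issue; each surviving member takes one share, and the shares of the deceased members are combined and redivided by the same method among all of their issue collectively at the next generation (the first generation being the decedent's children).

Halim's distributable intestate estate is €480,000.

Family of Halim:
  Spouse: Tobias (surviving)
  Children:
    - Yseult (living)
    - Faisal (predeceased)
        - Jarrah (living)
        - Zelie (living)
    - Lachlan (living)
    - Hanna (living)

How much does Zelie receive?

Zelie receives €36,000.

Tobias takes two-fifths of €480,000 = €192,000. The remaining €288,000 passes to the descendants.
The descendants' portion (€288,000) is divided at the children's generation into 4 shares of €72,000. Yseult, Lachlan, and Hanna each take €72,000. The remaining share for the deceased Faisal (€72,000) is carried to the next generation.
That pool (€72,000) is divided at the grandchildren's generation equally among Jarrah and Zelie: €36,000 each.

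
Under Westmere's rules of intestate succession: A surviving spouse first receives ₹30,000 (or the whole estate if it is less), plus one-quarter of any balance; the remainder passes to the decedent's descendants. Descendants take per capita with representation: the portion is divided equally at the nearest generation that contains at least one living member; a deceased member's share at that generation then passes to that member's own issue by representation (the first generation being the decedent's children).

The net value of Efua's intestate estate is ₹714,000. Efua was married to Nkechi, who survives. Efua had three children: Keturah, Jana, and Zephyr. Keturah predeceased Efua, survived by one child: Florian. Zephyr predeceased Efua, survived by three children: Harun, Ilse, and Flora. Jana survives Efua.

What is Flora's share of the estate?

Nkechi first takes ₹30,000, leaving a balance of ₹684,000. Nkechi then takes one-quarter of the balance (₹171,000), for a total of ₹201,000. The remaining ₹513,000 passes to the descendants.
The descendants' portion (₹513,000) is divided into 3 shares of ₹171,000: Jana takes ₹171,000; Keturah's ₹171,000 share passes to Keturah's issue; Zephyr's ₹171,000 share passes to Zephyr's issue.
Keturah's share (₹171,000) passes entirely to Florian.
Zephyr's share (₹171,000) is divided into 3 shares of ₹57,000: Harun, Ilse, and Flora each take ₹57,000.

Flora receives ₹57,000.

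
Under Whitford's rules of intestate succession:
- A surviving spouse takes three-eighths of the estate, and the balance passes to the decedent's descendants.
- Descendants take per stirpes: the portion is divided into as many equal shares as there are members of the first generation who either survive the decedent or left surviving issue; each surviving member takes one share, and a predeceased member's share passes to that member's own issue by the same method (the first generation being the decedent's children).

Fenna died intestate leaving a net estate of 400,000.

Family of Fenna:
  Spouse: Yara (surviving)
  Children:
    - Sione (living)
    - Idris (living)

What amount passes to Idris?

Idris receives 125,000.

Yara takes three-eighths of 400,000 = 150,000. The remaining 250,000 passes to the descendants.
The descendants' portion (250,000) is divided into 2 shares of 125,000: Sione and Idris each take 125,000.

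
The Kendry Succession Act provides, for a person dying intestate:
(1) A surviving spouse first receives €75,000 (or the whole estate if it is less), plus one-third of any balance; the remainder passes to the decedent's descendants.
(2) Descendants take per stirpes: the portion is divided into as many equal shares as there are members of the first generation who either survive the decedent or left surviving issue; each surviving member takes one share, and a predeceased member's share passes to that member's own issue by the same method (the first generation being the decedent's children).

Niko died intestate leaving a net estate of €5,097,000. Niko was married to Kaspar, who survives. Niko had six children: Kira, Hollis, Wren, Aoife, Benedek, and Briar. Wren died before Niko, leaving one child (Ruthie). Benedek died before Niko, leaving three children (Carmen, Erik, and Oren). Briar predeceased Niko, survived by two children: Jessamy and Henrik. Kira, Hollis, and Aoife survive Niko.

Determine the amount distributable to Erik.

Erik receives €186,000.

Kaspar first takes €75,000, leaving a balance of €5,022,000. Kaspar then takes one-third of the balance (€1,674,000), for a total of €1,749,000. The remaining €3,348,000 passes to the descendants.
The descendants' portion (€3,348,000) is divided into 6 shares of €558,000: Kira, Hollis, and Aoife each take €558,000; Wren's €558,000 share passes to Wren's issue; Benedek's €558,000 share passes to Benedek's issue; Briar's €558,000 share passes to Briar's issue.
Wren's share (€558,000) passes entirely to Ruthie.
Benedek's share (€558,000) is divided into 3 shares of €186,000: Carmen, Erik, and Oren each take €186,000.
Briar's share (€558,000) is divided into 2 shares of €279,000: Jessamy and Henrik each take €279,000.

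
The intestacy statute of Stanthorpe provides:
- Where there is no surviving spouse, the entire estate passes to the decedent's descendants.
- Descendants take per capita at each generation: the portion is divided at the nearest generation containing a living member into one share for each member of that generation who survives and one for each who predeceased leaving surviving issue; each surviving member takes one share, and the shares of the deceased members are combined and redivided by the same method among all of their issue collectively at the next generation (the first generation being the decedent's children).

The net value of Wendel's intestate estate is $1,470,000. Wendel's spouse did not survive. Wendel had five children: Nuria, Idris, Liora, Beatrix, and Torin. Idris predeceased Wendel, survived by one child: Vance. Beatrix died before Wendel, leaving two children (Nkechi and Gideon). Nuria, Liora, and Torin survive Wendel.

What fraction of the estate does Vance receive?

The entire $1,470,000 passes to the descendants.
That amount ($1,470,000) is divided at the children's generation into 5 shares of $294,000. Nuria, Liora, and Torin each take $294,000. The 2 shares of the deceased (Idris and Beatrix) are combined into a pool of $588,000.
That pool ($588,000) is divided at the grandchildren's generation equally among Vance, Nkechi, and Gideon: $196,000 each.

Vance receives 2/15 of the estate.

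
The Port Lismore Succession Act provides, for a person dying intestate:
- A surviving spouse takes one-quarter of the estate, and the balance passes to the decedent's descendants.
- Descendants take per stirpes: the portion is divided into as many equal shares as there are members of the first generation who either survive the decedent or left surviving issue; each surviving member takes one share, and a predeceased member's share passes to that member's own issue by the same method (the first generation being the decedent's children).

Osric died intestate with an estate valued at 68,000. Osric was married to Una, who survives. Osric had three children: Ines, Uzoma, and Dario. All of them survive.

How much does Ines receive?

Una takes one-quarter of 68,000 = 17,000. The remaining 51,000 passes to the descendants.
The descendants' portion (51,000) is divided into 3 shares of 17,000: Ines, Uzoma, and Dario each take 17,000.

Ines receives 17,000.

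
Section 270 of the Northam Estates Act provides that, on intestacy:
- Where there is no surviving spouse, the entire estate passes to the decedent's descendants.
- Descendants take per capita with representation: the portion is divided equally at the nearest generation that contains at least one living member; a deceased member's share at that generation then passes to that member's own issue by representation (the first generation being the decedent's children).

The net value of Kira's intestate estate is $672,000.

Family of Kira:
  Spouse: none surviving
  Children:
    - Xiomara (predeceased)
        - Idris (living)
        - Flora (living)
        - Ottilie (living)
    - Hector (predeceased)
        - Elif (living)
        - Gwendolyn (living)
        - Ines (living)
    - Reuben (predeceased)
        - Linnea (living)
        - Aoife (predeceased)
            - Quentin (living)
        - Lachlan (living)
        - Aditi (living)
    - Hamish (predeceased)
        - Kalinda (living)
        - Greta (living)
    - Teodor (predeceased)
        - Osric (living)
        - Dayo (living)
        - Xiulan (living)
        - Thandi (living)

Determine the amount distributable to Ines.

The entire $672,000 passes to the descendants.
No child survives, so the initial division is made at the grandchildren's generation.
That amount ($672,000) is divided into 16 shares of $42,000: Idris, Flora, Ottilie, Elif, Gwendolyn, Ines, Linnea, Lachlan, Aditi, Kalinda, Greta, Osric, Dayo, Xiulan, and Thandi each take $42,000; Aoife's $42,000 share passes to Aoife's issue.
Aoife's share ($42,000) passes entirely to Quentin.

Ines receives $42,000.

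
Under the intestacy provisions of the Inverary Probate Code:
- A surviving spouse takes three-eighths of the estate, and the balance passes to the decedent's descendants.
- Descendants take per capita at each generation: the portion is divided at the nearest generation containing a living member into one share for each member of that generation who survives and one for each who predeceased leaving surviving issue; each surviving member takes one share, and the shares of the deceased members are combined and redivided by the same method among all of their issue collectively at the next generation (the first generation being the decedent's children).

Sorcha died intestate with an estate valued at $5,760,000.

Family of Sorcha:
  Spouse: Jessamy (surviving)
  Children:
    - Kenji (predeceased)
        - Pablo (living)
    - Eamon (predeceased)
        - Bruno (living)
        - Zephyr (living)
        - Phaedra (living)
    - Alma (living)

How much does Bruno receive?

Bruno receives $600,000.

Jessamy takes three-eighths of $5,760,000 = $2,160,000. The remaining $3,600,000 passes to the descendants.
The descendants' portion ($3,600,000) is divided at the children's generation into 3 shares of $1,200,000. Alma takes $1,200,000. The 2 shares of the deceased (Kenji and Eamon) are combined into a pool of $2,400,000.
That pool ($2,400,000) is divided at the grandchildren's generation equally among Pablo, Bruno, Zephyr, and Phaedra: $600,000 each.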